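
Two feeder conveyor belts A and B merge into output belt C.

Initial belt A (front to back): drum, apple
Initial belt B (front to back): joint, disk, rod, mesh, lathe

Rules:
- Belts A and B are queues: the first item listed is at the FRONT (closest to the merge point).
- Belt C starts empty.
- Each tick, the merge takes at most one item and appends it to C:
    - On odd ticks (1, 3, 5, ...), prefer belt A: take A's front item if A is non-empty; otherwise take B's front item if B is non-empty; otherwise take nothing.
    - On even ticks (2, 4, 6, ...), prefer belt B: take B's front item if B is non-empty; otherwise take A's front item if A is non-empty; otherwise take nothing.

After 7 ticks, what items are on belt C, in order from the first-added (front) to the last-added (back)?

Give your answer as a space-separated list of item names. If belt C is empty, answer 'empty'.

Tick 1: prefer A, take drum from A; A=[apple] B=[joint,disk,rod,mesh,lathe] C=[drum]
Tick 2: prefer B, take joint from B; A=[apple] B=[disk,rod,mesh,lathe] C=[drum,joint]
Tick 3: prefer A, take apple from A; A=[-] B=[disk,rod,mesh,lathe] C=[drum,joint,apple]
Tick 4: prefer B, take disk from B; A=[-] B=[rod,mesh,lathe] C=[drum,joint,apple,disk]
Tick 5: prefer A, take rod from B; A=[-] B=[mesh,lathe] C=[drum,joint,apple,disk,rod]
Tick 6: prefer B, take mesh from B; A=[-] B=[lathe] C=[drum,joint,apple,disk,rod,mesh]
Tick 7: prefer A, take lathe from B; A=[-] B=[-] C=[drum,joint,apple,disk,rod,mesh,lathe]

Answer: drum joint apple disk rod mesh lathe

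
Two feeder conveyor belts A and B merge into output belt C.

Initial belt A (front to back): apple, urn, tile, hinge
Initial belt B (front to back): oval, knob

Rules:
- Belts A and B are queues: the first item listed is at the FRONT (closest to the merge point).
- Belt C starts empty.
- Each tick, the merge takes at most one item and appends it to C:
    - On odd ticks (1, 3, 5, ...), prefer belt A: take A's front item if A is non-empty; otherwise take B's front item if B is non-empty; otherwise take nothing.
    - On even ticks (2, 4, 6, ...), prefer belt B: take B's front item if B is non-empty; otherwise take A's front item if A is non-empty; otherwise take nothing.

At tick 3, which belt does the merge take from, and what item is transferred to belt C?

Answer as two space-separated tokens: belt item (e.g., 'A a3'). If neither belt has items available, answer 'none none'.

Answer: A urn

Derivation:
Tick 1: prefer A, take apple from A; A=[urn,tile,hinge] B=[oval,knob] C=[apple]
Tick 2: prefer B, take oval from B; A=[urn,tile,hinge] B=[knob] C=[apple,oval]
Tick 3: prefer A, take urn from A; A=[tile,hinge] B=[knob] C=[apple,oval,urn]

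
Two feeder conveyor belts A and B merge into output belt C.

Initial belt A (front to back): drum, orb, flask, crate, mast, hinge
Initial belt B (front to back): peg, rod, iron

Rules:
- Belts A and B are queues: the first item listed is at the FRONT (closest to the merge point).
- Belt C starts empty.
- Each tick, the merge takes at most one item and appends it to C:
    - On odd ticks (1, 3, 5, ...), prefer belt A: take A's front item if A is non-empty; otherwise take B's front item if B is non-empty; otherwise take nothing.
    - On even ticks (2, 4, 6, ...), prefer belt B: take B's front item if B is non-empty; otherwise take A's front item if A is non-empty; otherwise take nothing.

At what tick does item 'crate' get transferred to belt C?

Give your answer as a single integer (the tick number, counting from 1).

Answer: 7

Derivation:
Tick 1: prefer A, take drum from A; A=[orb,flask,crate,mast,hinge] B=[peg,rod,iron] C=[drum]
Tick 2: prefer B, take peg from B; A=[orb,flask,crate,mast,hinge] B=[rod,iron] C=[drum,peg]
Tick 3: prefer A, take orb from A; A=[flask,crate,mast,hinge] B=[rod,iron] C=[drum,peg,orb]
Tick 4: prefer B, take rod from B; A=[flask,crate,mast,hinge] B=[iron] C=[drum,peg,orb,rod]
Tick 5: prefer A, take flask from A; A=[crate,mast,hinge] B=[iron] C=[drum,peg,orb,rod,flask]
Tick 6: prefer B, take iron from B; A=[crate,mast,hinge] B=[-] C=[drum,peg,orb,rod,flask,iron]
Tick 7: prefer A, take crate from A; A=[mast,hinge] B=[-] C=[drum,peg,orb,rod,flask,iron,crate]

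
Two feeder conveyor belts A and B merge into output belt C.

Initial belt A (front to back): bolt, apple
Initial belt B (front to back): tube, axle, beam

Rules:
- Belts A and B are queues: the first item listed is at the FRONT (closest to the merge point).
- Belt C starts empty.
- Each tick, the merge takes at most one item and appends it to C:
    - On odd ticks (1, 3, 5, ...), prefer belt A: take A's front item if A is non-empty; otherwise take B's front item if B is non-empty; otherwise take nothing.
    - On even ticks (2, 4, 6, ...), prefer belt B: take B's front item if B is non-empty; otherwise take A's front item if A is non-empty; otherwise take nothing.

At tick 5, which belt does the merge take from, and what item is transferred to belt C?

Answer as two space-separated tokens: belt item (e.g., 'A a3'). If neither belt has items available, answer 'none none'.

Answer: B beam

Derivation:
Tick 1: prefer A, take bolt from A; A=[apple] B=[tube,axle,beam] C=[bolt]
Tick 2: prefer B, take tube from B; A=[apple] B=[axle,beam] C=[bolt,tube]
Tick 3: prefer A, take apple from A; A=[-] B=[axle,beam] C=[bolt,tube,apple]
Tick 4: prefer B, take axle from B; A=[-] B=[beam] C=[bolt,tube,apple,axle]
Tick 5: prefer A, take beam from B; A=[-] B=[-] C=[bolt,tube,apple,axle,beam]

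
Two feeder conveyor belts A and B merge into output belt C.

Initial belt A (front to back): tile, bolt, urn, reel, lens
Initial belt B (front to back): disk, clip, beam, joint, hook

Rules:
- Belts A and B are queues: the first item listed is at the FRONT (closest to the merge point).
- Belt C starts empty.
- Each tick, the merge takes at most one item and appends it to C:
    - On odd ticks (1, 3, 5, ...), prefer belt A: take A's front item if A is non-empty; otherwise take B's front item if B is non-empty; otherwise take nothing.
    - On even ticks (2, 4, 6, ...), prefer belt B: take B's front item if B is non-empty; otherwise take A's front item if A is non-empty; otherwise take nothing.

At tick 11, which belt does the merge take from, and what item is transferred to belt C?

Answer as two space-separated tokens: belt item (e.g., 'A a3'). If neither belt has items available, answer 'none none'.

Tick 1: prefer A, take tile from A; A=[bolt,urn,reel,lens] B=[disk,clip,beam,joint,hook] C=[tile]
Tick 2: prefer B, take disk from B; A=[bolt,urn,reel,lens] B=[clip,beam,joint,hook] C=[tile,disk]
Tick 3: prefer A, take bolt from A; A=[urn,reel,lens] B=[clip,beam,joint,hook] C=[tile,disk,bolt]
Tick 4: prefer B, take clip from B; A=[urn,reel,lens] B=[beam,joint,hook] C=[tile,disk,bolt,clip]
Tick 5: prefer A, take urn from A; A=[reel,lens] B=[beam,joint,hook] C=[tile,disk,bolt,clip,urn]
Tick 6: prefer B, take beam from B; A=[reel,lens] B=[joint,hook] C=[tile,disk,bolt,clip,urn,beam]
Tick 7: prefer A, take reel from A; A=[lens] B=[joint,hook] C=[tile,disk,bolt,clip,urn,beam,reel]
Tick 8: prefer B, take joint from B; A=[lens] B=[hook] C=[tile,disk,bolt,clip,urn,beam,reel,joint]
Tick 9: prefer A, take lens from A; A=[-] B=[hook] C=[tile,disk,bolt,clip,urn,beam,reel,joint,lens]
Tick 10: prefer B, take hook from B; A=[-] B=[-] C=[tile,disk,bolt,clip,urn,beam,reel,joint,lens,hook]
Tick 11: prefer A, both empty, nothing taken; A=[-] B=[-] C=[tile,disk,bolt,clip,urn,beam,reel,joint,lens,hook]

Answer: none none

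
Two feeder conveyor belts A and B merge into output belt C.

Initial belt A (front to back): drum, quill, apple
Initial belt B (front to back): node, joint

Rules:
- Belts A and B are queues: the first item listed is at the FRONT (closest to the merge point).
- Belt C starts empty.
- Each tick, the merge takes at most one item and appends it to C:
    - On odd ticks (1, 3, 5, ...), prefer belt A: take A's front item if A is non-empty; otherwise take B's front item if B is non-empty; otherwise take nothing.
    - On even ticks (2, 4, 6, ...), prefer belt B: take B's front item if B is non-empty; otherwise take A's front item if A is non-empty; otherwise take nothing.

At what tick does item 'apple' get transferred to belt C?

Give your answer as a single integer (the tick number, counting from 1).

Tick 1: prefer A, take drum from A; A=[quill,apple] B=[node,joint] C=[drum]
Tick 2: prefer B, take node from B; A=[quill,apple] B=[joint] C=[drum,node]
Tick 3: prefer A, take quill from A; A=[apple] B=[joint] C=[drum,node,quill]
Tick 4: prefer B, take joint from B; A=[apple] B=[-] C=[drum,node,quill,joint]
Tick 5: prefer A, take apple from A; A=[-] B=[-] C=[drum,node,quill,joint,apple]

Answer: 5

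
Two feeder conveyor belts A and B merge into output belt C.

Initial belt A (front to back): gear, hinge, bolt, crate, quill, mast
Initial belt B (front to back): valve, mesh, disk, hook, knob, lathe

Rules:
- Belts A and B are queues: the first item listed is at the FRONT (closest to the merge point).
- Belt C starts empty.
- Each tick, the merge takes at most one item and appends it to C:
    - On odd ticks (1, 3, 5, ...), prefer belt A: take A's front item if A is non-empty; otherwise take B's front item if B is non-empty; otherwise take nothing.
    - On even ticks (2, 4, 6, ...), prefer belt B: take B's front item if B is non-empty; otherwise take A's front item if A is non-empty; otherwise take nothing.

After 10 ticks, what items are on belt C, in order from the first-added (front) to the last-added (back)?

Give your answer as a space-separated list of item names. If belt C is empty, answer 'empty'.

Answer: gear valve hinge mesh bolt disk crate hook quill knob

Derivation:
Tick 1: prefer A, take gear from A; A=[hinge,bolt,crate,quill,mast] B=[valve,mesh,disk,hook,knob,lathe] C=[gear]
Tick 2: prefer B, take valve from B; A=[hinge,bolt,crate,quill,mast] B=[mesh,disk,hook,knob,lathe] C=[gear,valve]
Tick 3: prefer A, take hinge from A; A=[bolt,crate,quill,mast] B=[mesh,disk,hook,knob,lathe] C=[gear,valve,hinge]
Tick 4: prefer B, take mesh from B; A=[bolt,crate,quill,mast] B=[disk,hook,knob,lathe] C=[gear,valve,hinge,mesh]
Tick 5: prefer A, take bolt from A; A=[crate,quill,mast] B=[disk,hook,knob,lathe] C=[gear,valve,hinge,mesh,bolt]
Tick 6: prefer B, take disk from B; A=[crate,quill,mast] B=[hook,knob,lathe] C=[gear,valve,hinge,mesh,bolt,disk]
Tick 7: prefer A, take crate from A; A=[quill,mast] B=[hook,knob,lathe] C=[gear,valve,hinge,mesh,bolt,disk,crate]
Tick 8: prefer B, take hook from B; A=[quill,mast] B=[knob,lathe] C=[gear,valve,hinge,mesh,bolt,disk,crate,hook]
Tick 9: prefer A, take quill from A; A=[mast] B=[knob,lathe] C=[gear,valve,hinge,mesh,bolt,disk,crate,hook,quill]
Tick 10: prefer B, take knob from B; A=[mast] B=[lathe] C=[gear,valve,hinge,mesh,bolt,disk,crate,hook,quill,knob]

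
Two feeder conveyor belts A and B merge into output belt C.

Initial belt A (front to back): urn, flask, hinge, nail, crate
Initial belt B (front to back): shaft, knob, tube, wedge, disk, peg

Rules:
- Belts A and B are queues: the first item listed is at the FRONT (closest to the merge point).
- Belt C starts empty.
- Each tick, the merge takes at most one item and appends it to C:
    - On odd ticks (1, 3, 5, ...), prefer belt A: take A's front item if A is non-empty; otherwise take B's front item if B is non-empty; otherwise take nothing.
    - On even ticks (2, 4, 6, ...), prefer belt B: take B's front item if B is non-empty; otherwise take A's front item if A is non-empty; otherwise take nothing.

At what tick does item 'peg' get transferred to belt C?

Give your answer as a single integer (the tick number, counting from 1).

Answer: 11

Derivation:
Tick 1: prefer A, take urn from A; A=[flask,hinge,nail,crate] B=[shaft,knob,tube,wedge,disk,peg] C=[urn]
Tick 2: prefer B, take shaft from B; A=[flask,hinge,nail,crate] B=[knob,tube,wedge,disk,peg] C=[urn,shaft]
Tick 3: prefer A, take flask from A; A=[hinge,nail,crate] B=[knob,tube,wedge,disk,peg] C=[urn,shaft,flask]
Tick 4: prefer B, take knob from B; A=[hinge,nail,crate] B=[tube,wedge,disk,peg] C=[urn,shaft,flask,knob]
Tick 5: prefer A, take hinge from A; A=[nail,crate] B=[tube,wedge,disk,peg] C=[urn,shaft,flask,knob,hinge]
Tick 6: prefer B, take tube from B; A=[nail,crate] B=[wedge,disk,peg] C=[urn,shaft,flask,knob,hinge,tube]
Tick 7: prefer A, take nail from A; A=[crate] B=[wedge,disk,peg] C=[urn,shaft,flask,knob,hinge,tube,nail]
Tick 8: prefer B, take wedge from B; A=[crate] B=[disk,peg] C=[urn,shaft,flask,knob,hinge,tube,nail,wedge]
Tick 9: prefer A, take crate from A; A=[-] B=[disk,peg] C=[urn,shaft,flask,knob,hinge,tube,nail,wedge,crate]
Tick 10: prefer B, take disk from B; A=[-] B=[peg] C=[urn,shaft,flask,knob,hinge,tube,nail,wedge,crate,disk]
Tick 11: prefer A, take peg from B; A=[-] B=[-] C=[urn,shaft,flask,knob,hinge,tube,nail,wedge,crate,disk,peg]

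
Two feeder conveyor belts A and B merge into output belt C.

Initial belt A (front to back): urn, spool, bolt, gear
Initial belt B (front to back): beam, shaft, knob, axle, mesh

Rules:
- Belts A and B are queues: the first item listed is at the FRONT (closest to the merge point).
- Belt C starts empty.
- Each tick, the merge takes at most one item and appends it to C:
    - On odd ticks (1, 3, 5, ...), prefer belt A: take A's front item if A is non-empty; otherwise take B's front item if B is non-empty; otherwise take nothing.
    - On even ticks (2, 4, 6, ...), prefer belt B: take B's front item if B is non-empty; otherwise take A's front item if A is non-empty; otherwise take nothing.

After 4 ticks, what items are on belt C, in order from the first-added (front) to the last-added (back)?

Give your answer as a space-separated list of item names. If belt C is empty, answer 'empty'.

Answer: urn beam spool shaft

Derivation:
Tick 1: prefer A, take urn from A; A=[spool,bolt,gear] B=[beam,shaft,knob,axle,mesh] C=[urn]
Tick 2: prefer B, take beam from B; A=[spool,bolt,gear] B=[shaft,knob,axle,mesh] C=[urn,beam]
Tick 3: prefer A, take spool from A; A=[bolt,gear] B=[shaft,knob,axle,mesh] C=[urn,beam,spool]
Tick 4: prefer B, take shaft from B; A=[bolt,gear] B=[knob,axle,mesh] C=[urn,beam,spool,shaft]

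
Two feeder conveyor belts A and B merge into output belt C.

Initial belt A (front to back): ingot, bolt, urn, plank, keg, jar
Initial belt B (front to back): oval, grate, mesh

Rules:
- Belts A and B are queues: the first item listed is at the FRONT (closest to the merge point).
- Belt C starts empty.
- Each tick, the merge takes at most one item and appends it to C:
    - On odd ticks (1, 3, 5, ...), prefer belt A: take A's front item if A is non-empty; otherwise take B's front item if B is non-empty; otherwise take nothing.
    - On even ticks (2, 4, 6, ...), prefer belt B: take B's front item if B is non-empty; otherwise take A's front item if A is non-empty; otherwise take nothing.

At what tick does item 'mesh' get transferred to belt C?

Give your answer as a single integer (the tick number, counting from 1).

Answer: 6

Derivation:
Tick 1: prefer A, take ingot from A; A=[bolt,urn,plank,keg,jar] B=[oval,grate,mesh] C=[ingot]
Tick 2: prefer B, take oval from B; A=[bolt,urn,plank,keg,jar] B=[grate,mesh] C=[ingot,oval]
Tick 3: prefer A, take bolt from A; A=[urn,plank,keg,jar] B=[grate,mesh] C=[ingot,oval,bolt]
Tick 4: prefer B, take grate from B; A=[urn,plank,keg,jar] B=[mesh] C=[ingot,oval,bolt,grate]
Tick 5: prefer A, take urn from A; A=[plank,keg,jar] B=[mesh] C=[ingot,oval,bolt,grate,urn]
Tick 6: prefer B, take mesh from B; A=[plank,keg,jar] B=[-] C=[ingot,oval,bolt,grate,urn,mesh]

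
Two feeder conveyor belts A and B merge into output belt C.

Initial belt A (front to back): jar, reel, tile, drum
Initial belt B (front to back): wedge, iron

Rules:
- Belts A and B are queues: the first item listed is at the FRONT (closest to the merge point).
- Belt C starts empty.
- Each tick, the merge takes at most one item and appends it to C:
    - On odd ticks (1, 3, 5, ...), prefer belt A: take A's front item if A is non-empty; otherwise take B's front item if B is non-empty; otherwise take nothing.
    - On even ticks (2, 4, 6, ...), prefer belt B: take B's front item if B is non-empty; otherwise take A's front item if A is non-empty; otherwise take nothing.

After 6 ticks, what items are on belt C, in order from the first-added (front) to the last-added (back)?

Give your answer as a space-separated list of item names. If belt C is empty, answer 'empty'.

Tick 1: prefer A, take jar from A; A=[reel,tile,drum] B=[wedge,iron] C=[jar]
Tick 2: prefer B, take wedge from B; A=[reel,tile,drum] B=[iron] C=[jar,wedge]
Tick 3: prefer A, take reel from A; A=[tile,drum] B=[iron] C=[jar,wedge,reel]
Tick 4: prefer B, take iron from B; A=[tile,drum] B=[-] C=[jar,wedge,reel,iron]
Tick 5: prefer A, take tile from A; A=[drum] B=[-] C=[jar,wedge,reel,iron,tile]
Tick 6: prefer B, take drum from A; A=[-] B=[-] C=[jar,wedge,reel,iron,tile,drum]

Answer: jar wedge reel iron tile drum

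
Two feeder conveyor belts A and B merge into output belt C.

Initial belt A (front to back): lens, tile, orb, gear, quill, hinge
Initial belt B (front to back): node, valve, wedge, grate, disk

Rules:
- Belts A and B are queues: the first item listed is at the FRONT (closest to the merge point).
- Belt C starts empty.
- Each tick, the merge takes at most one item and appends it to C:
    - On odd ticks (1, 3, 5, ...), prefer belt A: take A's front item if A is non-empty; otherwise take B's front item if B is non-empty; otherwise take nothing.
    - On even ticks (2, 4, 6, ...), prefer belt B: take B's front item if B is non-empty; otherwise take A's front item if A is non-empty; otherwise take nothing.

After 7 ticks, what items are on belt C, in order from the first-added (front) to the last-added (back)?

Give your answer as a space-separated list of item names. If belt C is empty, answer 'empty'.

Answer: lens node tile valve orb wedge gear

Derivation:
Tick 1: prefer A, take lens from A; A=[tile,orb,gear,quill,hinge] B=[node,valve,wedge,grate,disk] C=[lens]
Tick 2: prefer B, take node from B; A=[tile,orb,gear,quill,hinge] B=[valve,wedge,grate,disk] C=[lens,node]
Tick 3: prefer A, take tile from A; A=[orb,gear,quill,hinge] B=[valve,wedge,grate,disk] C=[lens,node,tile]
Tick 4: prefer B, take valve from B; A=[orb,gear,quill,hinge] B=[wedge,grate,disk] C=[lens,node,tile,valve]
Tick 5: prefer A, take orb from A; A=[gear,quill,hinge] B=[wedge,grate,disk] C=[lens,node,tile,valve,orb]
Tick 6: prefer B, take wedge from B; A=[gear,quill,hinge] B=[grate,disk] C=[lens,node,tile,valve,orb,wedge]
Tick 7: prefer A, take gear from A; A=[quill,hinge] B=[grate,disk] C=[lens,node,tile,valve,orb,wedge,gear]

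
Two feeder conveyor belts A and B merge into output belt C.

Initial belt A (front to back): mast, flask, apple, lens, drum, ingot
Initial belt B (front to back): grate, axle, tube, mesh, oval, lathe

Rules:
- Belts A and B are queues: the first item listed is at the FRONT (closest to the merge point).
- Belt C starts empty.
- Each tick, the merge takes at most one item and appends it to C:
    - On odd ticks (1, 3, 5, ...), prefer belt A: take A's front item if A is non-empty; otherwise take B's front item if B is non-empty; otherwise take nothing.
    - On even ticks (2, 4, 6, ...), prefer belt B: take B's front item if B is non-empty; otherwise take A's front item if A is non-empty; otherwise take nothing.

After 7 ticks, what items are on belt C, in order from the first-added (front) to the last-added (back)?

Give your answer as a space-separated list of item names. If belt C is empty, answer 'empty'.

Tick 1: prefer A, take mast from A; A=[flask,apple,lens,drum,ingot] B=[grate,axle,tube,mesh,oval,lathe] C=[mast]
Tick 2: prefer B, take grate from B; A=[flask,apple,lens,drum,ingot] B=[axle,tube,mesh,oval,lathe] C=[mast,grate]
Tick 3: prefer A, take flask from A; A=[apple,lens,drum,ingot] B=[axle,tube,mesh,oval,lathe] C=[mast,grate,flask]
Tick 4: prefer B, take axle from B; A=[apple,lens,drum,ingot] B=[tube,mesh,oval,lathe] C=[mast,grate,flask,axle]
Tick 5: prefer A, take apple from A; A=[lens,drum,ingot] B=[tube,mesh,oval,lathe] C=[mast,grate,flask,axle,apple]
Tick 6: prefer B, take tube from B; A=[lens,drum,ingot] B=[mesh,oval,lathe] C=[mast,grate,flask,axle,apple,tube]
Tick 7: prefer A, take lens from A; A=[drum,ingot] B=[mesh,oval,lathe] C=[mast,grate,flask,axle,apple,tube,lens]

Answer: mast grate flask axle apple tube lens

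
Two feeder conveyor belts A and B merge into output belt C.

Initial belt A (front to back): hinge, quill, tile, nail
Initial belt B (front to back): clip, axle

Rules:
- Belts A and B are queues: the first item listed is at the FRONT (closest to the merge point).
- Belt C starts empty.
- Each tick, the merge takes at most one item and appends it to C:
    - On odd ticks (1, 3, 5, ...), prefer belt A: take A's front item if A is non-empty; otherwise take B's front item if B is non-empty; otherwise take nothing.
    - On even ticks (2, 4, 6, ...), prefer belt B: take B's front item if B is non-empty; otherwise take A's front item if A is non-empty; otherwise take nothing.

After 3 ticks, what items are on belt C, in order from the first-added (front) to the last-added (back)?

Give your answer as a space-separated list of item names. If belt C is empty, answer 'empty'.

Tick 1: prefer A, take hinge from A; A=[quill,tile,nail] B=[clip,axle] C=[hinge]
Tick 2: prefer B, take clip from B; A=[quill,tile,nail] B=[axle] C=[hinge,clip]
Tick 3: prefer A, take quill from A; A=[tile,nail] B=[axle] C=[hinge,clip,quill]

Answer: hinge clip quill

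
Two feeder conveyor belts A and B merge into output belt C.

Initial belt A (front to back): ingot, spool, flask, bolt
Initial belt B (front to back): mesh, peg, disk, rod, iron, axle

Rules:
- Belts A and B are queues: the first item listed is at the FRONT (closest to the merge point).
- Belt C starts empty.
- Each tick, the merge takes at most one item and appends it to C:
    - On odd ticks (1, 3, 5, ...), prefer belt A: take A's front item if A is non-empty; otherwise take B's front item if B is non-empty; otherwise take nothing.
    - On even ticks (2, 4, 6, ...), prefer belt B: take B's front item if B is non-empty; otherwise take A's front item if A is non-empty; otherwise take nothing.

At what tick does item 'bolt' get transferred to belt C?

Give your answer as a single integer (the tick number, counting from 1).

Answer: 7

Derivation:
Tick 1: prefer A, take ingot from A; A=[spool,flask,bolt] B=[mesh,peg,disk,rod,iron,axle] C=[ingot]
Tick 2: prefer B, take mesh from B; A=[spool,flask,bolt] B=[peg,disk,rod,iron,axle] C=[ingot,mesh]
Tick 3: prefer A, take spool from A; A=[flask,bolt] B=[peg,disk,rod,iron,axle] C=[ingot,mesh,spool]
Tick 4: prefer B, take peg from B; A=[flask,bolt] B=[disk,rod,iron,axle] C=[ingot,mesh,spool,peg]
Tick 5: prefer A, take flask from A; A=[bolt] B=[disk,rod,iron,axle] C=[ingot,mesh,spool,peg,flask]
Tick 6: prefer B, take disk from B; A=[bolt] B=[rod,iron,axle] C=[ingot,mesh,spool,peg,flask,disk]
Tick 7: prefer A, take bolt from A; A=[-] B=[rod,iron,axle] C=[ingot,mesh,spool,peg,flask,disk,bolt]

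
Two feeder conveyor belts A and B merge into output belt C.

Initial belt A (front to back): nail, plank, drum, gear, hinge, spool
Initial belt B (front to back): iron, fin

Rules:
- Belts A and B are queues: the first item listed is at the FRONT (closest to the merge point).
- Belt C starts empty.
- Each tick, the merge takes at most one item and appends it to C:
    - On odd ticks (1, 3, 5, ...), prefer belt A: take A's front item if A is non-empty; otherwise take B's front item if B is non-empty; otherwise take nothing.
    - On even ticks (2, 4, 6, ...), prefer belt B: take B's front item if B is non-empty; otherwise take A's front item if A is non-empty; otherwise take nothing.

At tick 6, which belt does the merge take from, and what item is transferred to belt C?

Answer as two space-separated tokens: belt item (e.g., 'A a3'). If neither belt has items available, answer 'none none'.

Tick 1: prefer A, take nail from A; A=[plank,drum,gear,hinge,spool] B=[iron,fin] C=[nail]
Tick 2: prefer B, take iron from B; A=[plank,drum,gear,hinge,spool] B=[fin] C=[nail,iron]
Tick 3: prefer A, take plank from A; A=[drum,gear,hinge,spool] B=[fin] C=[nail,iron,plank]
Tick 4: prefer B, take fin from B; A=[drum,gear,hinge,spool] B=[-] C=[nail,iron,plank,fin]
Tick 5: prefer A, take drum from A; A=[gear,hinge,spool] B=[-] C=[nail,iron,plank,fin,drum]
Tick 6: prefer B, take gear from A; A=[hinge,spool] B=[-] C=[nail,iron,plank,fin,drum,gear]

Answer: A gear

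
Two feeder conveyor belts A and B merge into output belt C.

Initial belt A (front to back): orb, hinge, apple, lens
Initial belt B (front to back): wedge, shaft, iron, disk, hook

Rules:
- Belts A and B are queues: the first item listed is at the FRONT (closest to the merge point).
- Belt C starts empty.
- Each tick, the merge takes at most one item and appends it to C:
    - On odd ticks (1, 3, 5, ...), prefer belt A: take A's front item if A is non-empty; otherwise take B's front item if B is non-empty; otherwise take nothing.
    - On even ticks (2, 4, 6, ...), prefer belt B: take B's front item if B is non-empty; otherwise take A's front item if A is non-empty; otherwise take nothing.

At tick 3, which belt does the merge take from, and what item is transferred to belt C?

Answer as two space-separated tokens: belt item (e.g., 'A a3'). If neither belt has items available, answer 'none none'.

Tick 1: prefer A, take orb from A; A=[hinge,apple,lens] B=[wedge,shaft,iron,disk,hook] C=[orb]
Tick 2: prefer B, take wedge from B; A=[hinge,apple,lens] B=[shaft,iron,disk,hook] C=[orb,wedge]
Tick 3: prefer A, take hinge from A; A=[apple,lens] B=[shaft,iron,disk,hook] C=[orb,wedge,hinge]

Answer: A hinge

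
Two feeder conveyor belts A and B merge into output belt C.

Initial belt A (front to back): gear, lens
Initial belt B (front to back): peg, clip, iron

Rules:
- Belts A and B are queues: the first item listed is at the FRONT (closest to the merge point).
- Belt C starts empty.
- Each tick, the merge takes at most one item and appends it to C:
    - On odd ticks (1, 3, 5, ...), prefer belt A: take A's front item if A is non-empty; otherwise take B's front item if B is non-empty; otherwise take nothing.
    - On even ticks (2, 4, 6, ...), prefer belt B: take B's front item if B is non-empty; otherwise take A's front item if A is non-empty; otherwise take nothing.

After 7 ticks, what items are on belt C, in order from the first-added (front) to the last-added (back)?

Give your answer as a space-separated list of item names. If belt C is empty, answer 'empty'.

Tick 1: prefer A, take gear from A; A=[lens] B=[peg,clip,iron] C=[gear]
Tick 2: prefer B, take peg from B; A=[lens] B=[clip,iron] C=[gear,peg]
Tick 3: prefer A, take lens from A; A=[-] B=[clip,iron] C=[gear,peg,lens]
Tick 4: prefer B, take clip from B; A=[-] B=[iron] C=[gear,peg,lens,clip]
Tick 5: prefer A, take iron from B; A=[-] B=[-] C=[gear,peg,lens,clip,iron]
Tick 6: prefer B, both empty, nothing taken; A=[-] B=[-] C=[gear,peg,lens,clip,iron]
Tick 7: prefer A, both empty, nothing taken; A=[-] B=[-] C=[gear,peg,lens,clip,iron]

Answer: gear peg lens clip iron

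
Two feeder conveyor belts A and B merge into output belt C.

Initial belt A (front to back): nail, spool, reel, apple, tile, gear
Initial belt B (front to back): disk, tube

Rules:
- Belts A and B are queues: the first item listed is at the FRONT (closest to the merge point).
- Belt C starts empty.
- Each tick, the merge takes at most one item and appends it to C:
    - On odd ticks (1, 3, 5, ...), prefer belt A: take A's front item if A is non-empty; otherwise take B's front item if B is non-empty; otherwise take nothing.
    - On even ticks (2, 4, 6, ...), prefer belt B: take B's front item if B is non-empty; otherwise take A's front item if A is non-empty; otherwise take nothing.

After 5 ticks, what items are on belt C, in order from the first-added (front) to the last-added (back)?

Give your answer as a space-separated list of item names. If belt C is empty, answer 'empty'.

Tick 1: prefer A, take nail from A; A=[spool,reel,apple,tile,gear] B=[disk,tube] C=[nail]
Tick 2: prefer B, take disk from B; A=[spool,reel,apple,tile,gear] B=[tube] C=[nail,disk]
Tick 3: prefer A, take spool from A; A=[reel,apple,tile,gear] B=[tube] C=[nail,disk,spool]
Tick 4: prefer B, take tube from B; A=[reel,apple,tile,gear] B=[-] C=[nail,disk,spool,tube]
Tick 5: prefer A, take reel from A; A=[apple,tile,gear] B=[-] C=[nail,disk,spool,tube,reel]

Answer: nail disk spool tube reel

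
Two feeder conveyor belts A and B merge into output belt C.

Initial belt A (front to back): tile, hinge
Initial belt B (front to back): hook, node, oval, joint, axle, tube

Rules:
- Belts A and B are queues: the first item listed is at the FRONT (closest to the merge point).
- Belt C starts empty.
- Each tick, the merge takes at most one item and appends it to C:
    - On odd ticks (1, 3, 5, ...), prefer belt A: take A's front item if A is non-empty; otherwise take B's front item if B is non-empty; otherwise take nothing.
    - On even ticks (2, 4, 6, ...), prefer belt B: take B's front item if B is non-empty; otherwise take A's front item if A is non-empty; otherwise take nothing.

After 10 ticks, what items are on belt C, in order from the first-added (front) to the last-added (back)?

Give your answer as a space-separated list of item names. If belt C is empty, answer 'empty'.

Answer: tile hook hinge node oval joint axle tube

Derivation:
Tick 1: prefer A, take tile from A; A=[hinge] B=[hook,node,oval,joint,axle,tube] C=[tile]
Tick 2: prefer B, take hook from B; A=[hinge] B=[node,oval,joint,axle,tube] C=[tile,hook]
Tick 3: prefer A, take hinge from A; A=[-] B=[node,oval,joint,axle,tube] C=[tile,hook,hinge]
Tick 4: prefer B, take node from B; A=[-] B=[oval,joint,axle,tube] C=[tile,hook,hinge,node]
Tick 5: prefer A, take oval from B; A=[-] B=[joint,axle,tube] C=[tile,hook,hinge,node,oval]
Tick 6: prefer B, take joint from B; A=[-] B=[axle,tube] C=[tile,hook,hinge,node,oval,joint]
Tick 7: prefer A, take axle from B; A=[-] B=[tube] C=[tile,hook,hinge,node,oval,joint,axle]
Tick 8: prefer B, take tube from B; A=[-] B=[-] C=[tile,hook,hinge,node,oval,joint,axle,tube]
Tick 9: prefer A, both empty, nothing taken; A=[-] B=[-] C=[tile,hook,hinge,node,oval,joint,axle,tube]
Tick 10: prefer B, both empty, nothing taken; A=[-] B=[-] C=[tile,hook,hinge,node,oval,joint,axle,tube]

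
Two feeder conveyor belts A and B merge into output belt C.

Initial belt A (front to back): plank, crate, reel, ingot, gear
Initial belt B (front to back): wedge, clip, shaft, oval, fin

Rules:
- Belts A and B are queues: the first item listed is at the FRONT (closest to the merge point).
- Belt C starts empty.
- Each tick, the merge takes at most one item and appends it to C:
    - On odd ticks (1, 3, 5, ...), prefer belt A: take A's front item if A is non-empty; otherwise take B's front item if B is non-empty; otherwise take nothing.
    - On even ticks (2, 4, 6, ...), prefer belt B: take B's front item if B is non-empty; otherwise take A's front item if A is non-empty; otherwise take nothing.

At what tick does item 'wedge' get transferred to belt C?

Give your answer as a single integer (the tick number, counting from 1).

Answer: 2

Derivation:
Tick 1: prefer A, take plank from A; A=[crate,reel,ingot,gear] B=[wedge,clip,shaft,oval,fin] C=[plank]
Tick 2: prefer B, take wedge from B; A=[crate,reel,ingot,gear] B=[clip,shaft,oval,fin] C=[plank,wedge]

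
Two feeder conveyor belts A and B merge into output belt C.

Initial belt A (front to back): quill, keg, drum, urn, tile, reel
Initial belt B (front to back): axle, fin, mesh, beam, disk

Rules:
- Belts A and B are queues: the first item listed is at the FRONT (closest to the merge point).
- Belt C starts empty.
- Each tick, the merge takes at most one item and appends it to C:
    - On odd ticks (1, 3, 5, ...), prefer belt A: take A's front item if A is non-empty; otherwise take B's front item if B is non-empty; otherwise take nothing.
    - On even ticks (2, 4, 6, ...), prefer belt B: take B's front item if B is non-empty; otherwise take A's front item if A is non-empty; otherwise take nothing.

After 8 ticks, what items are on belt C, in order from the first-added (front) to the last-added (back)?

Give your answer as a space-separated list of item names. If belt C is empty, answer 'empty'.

Answer: quill axle keg fin drum mesh urn beam

Derivation:
Tick 1: prefer A, take quill from A; A=[keg,drum,urn,tile,reel] B=[axle,fin,mesh,beam,disk] C=[quill]
Tick 2: prefer B, take axle from B; A=[keg,drum,urn,tile,reel] B=[fin,mesh,beam,disk] C=[quill,axle]
Tick 3: prefer A, take keg from A; A=[drum,urn,tile,reel] B=[fin,mesh,beam,disk] C=[quill,axle,keg]
Tick 4: prefer B, take fin from B; A=[drum,urn,tile,reel] B=[mesh,beam,disk] C=[quill,axle,keg,fin]
Tick 5: prefer A, take drum from A; A=[urn,tile,reel] B=[mesh,beam,disk] C=[quill,axle,keg,fin,drum]
Tick 6: prefer B, take mesh from B; A=[urn,tile,reel] B=[beam,disk] C=[quill,axle,keg,fin,drum,mesh]
Tick 7: prefer A, take urn from A; A=[tile,reel] B=[beam,disk] C=[quill,axle,keg,fin,drum,mesh,urn]
Tick 8: prefer B, take beam from B; A=[tile,reel] B=[disk] C=[quill,axle,keg,fin,drum,mesh,urn,beam]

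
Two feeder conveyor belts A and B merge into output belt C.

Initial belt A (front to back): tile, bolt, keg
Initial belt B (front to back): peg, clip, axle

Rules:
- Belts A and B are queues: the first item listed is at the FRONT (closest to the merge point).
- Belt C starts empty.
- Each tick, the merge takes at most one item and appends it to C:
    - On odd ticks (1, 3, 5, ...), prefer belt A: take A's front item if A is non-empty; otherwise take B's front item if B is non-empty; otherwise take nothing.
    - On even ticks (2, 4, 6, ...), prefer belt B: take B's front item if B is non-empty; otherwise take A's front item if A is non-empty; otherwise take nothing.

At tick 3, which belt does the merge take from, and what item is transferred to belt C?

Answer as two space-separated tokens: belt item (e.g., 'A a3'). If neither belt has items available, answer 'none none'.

Answer: A bolt

Derivation:
Tick 1: prefer A, take tile from A; A=[bolt,keg] B=[peg,clip,axle] C=[tile]
Tick 2: prefer B, take peg from B; A=[bolt,keg] B=[clip,axle] C=[tile,peg]
Tick 3: prefer A, take bolt from A; A=[keg] B=[clip,axle] C=[tile,peg,bolt]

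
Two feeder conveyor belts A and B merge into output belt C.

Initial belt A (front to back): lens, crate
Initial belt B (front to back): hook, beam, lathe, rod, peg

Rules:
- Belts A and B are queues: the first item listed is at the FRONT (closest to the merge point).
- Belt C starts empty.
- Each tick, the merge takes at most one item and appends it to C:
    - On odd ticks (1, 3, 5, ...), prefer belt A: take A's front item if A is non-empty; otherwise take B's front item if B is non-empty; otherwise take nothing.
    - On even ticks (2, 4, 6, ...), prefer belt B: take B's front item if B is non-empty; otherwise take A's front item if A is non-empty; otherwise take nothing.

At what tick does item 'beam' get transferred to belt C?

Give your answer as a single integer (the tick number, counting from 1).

Tick 1: prefer A, take lens from A; A=[crate] B=[hook,beam,lathe,rod,peg] C=[lens]
Tick 2: prefer B, take hook from B; A=[crate] B=[beam,lathe,rod,peg] C=[lens,hook]
Tick 3: prefer A, take crate from A; A=[-] B=[beam,lathe,rod,peg] C=[lens,hook,crate]
Tick 4: prefer B, take beam from B; A=[-] B=[lathe,rod,peg] C=[lens,hook,crate,beam]

Answer: 4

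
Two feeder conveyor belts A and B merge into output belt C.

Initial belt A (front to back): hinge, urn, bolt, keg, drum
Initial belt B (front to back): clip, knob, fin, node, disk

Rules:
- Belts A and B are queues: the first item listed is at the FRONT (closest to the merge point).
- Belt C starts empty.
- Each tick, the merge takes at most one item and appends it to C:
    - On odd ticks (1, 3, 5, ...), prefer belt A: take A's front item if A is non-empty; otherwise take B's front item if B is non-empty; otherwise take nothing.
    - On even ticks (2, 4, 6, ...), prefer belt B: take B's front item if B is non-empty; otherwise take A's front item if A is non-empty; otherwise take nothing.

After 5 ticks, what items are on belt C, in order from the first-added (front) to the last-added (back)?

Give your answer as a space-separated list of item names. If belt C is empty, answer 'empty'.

Answer: hinge clip urn knob bolt

Derivation:
Tick 1: prefer A, take hinge from A; A=[urn,bolt,keg,drum] B=[clip,knob,fin,node,disk] C=[hinge]
Tick 2: prefer B, take clip from B; A=[urn,bolt,keg,drum] B=[knob,fin,node,disk] C=[hinge,clip]
Tick 3: prefer A, take urn from A; A=[bolt,keg,drum] B=[knob,fin,node,disk] C=[hinge,clip,urn]
Tick 4: prefer B, take knob from B; A=[bolt,keg,drum] B=[fin,node,disk] C=[hinge,clip,urn,knob]
Tick 5: prefer A, take bolt from A; A=[keg,drum] B=[fin,node,disk] C=[hinge,clip,urn,knob,bolt]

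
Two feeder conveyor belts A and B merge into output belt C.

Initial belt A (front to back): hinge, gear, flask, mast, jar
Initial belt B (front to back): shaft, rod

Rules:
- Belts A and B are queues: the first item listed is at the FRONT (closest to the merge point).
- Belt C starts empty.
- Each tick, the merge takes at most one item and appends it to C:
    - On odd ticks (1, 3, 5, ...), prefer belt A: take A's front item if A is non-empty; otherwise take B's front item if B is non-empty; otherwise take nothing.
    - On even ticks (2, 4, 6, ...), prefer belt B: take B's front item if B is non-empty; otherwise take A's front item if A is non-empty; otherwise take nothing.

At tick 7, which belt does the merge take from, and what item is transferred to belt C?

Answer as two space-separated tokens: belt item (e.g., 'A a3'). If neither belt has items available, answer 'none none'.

Tick 1: prefer A, take hinge from A; A=[gear,flask,mast,jar] B=[shaft,rod] C=[hinge]
Tick 2: prefer B, take shaft from B; A=[gear,flask,mast,jar] B=[rod] C=[hinge,shaft]
Tick 3: prefer A, take gear from A; A=[flask,mast,jar] B=[rod] C=[hinge,shaft,gear]
Tick 4: prefer B, take rod from B; A=[flask,mast,jar] B=[-] C=[hinge,shaft,gear,rod]
Tick 5: prefer A, take flask from A; A=[mast,jar] B=[-] C=[hinge,shaft,gear,rod,flask]
Tick 6: prefer B, take mast from A; A=[jar] B=[-] C=[hinge,shaft,gear,rod,flask,mast]
Tick 7: prefer A, take jar from A; A=[-] B=[-] C=[hinge,shaft,gear,rod,flask,mast,jar]

Answer: A jar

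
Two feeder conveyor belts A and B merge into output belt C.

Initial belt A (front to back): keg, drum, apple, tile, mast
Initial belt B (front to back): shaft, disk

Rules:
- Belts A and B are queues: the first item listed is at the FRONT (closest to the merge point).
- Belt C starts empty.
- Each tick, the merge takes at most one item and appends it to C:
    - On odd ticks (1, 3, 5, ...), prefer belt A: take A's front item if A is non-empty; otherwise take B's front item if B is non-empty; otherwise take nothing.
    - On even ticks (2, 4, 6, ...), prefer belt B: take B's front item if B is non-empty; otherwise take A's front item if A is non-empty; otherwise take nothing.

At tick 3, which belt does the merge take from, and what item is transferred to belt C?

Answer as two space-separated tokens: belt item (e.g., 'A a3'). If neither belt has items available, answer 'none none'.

Answer: A drum

Derivation:
Tick 1: prefer A, take keg from A; A=[drum,apple,tile,mast] B=[shaft,disk] C=[keg]
Tick 2: prefer B, take shaft from B; A=[drum,apple,tile,mast] B=[disk] C=[keg,shaft]
Tick 3: prefer A, take drum from A; A=[apple,tile,mast] B=[disk] C=[keg,shaft,drum]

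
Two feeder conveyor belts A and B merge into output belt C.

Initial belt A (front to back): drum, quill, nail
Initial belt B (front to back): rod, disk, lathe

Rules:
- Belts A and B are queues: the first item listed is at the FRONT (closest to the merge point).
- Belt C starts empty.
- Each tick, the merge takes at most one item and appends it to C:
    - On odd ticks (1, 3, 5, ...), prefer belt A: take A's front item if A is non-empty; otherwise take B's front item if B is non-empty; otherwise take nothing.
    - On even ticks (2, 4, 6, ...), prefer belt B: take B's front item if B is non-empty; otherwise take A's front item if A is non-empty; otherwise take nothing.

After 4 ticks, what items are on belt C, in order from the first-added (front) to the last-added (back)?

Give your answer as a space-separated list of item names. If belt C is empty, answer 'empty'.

Tick 1: prefer A, take drum from A; A=[quill,nail] B=[rod,disk,lathe] C=[drum]
Tick 2: prefer B, take rod from B; A=[quill,nail] B=[disk,lathe] C=[drum,rod]
Tick 3: prefer A, take quill from A; A=[nail] B=[disk,lathe] C=[drum,rod,quill]
Tick 4: prefer B, take disk from B; A=[nail] B=[lathe] C=[drum,rod,quill,disk]

Answer: drum rod quill disk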